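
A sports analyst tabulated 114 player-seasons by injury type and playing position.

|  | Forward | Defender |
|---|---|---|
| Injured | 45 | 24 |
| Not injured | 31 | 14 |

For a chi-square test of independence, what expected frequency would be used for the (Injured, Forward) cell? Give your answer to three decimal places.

Row total (Injured) = 69; column total (Forward) = 76; grand total N = 114.
Expected count = (row total × column total) / N = 69 × 76 / 114 = 46.000.

46.000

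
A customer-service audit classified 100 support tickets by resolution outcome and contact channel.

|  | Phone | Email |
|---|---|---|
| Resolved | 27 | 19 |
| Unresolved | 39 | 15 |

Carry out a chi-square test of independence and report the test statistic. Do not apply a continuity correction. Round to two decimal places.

2.03

Row totals: 46, 54. Column totals: 66, 34. Grand total N = 100.
Expected counts (row total × column total / N):
  Resolved, Phone: 46×66/100 = 30.360
  Resolved, Email: 46×34/100 = 15.640
  Unresolved, Phone: 54×66/100 = 35.640
  Unresolved, Email: 54×34/100 = 18.360
Contributions (O − E)²/E:
  (27 − 30.360)²/30.360 = 0.3719
  (19 − 15.640)²/15.640 = 0.7218
  (39 − 35.640)²/35.640 = 0.3168
  (15 − 18.360)²/18.360 = 0.6149
χ² = 0.3719 + 0.7218 + 0.3168 + 0.6149 = 2.03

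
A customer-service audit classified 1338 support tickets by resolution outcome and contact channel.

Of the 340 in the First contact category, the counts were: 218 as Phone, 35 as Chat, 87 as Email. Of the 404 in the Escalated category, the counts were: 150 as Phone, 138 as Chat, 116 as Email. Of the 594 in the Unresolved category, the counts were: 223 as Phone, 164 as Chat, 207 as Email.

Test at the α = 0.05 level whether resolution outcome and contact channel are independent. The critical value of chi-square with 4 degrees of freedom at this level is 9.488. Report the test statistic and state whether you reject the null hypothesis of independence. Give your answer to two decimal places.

92.06; reject H₀

Row totals: 340, 404, 594. Column totals: 591, 337, 410. Grand total N = 1338.
Expected counts (row total × column total / N):
  First contact, Phone: 340×591/1338 = 150.179
  First contact, Chat: 340×337/1338 = 85.635
  First contact, Email: 340×410/1338 = 104.185
  Escalated, Phone: 404×591/1338 = 178.448
  Escalated, Chat: 404×337/1338 = 101.755
  Escalated, Email: 404×410/1338 = 123.797
  Unresolved, Phone: 594×591/1338 = 262.372
  Unresolved, Chat: 594×337/1338 = 149.610
  Unresolved, Email: 594×410/1338 = 182.018
Contributions (O − E)²/E:
  (218 − 150.179)²/150.179 = 30.6280
  (35 − 85.635)²/85.635 = 29.9399
  (87 − 104.185)²/104.185 = 2.8346
  (150 − 178.448)²/178.448 = 4.5352
  (138 − 101.755)²/101.755 = 12.9104
  (116 − 123.797)²/123.797 = 0.4911
  (223 − 262.372)²/262.372 = 5.9082
  (164 − 149.610)²/149.610 = 1.3841
  (207 − 182.018)²/182.018 = 3.4288
χ² = 30.6280 + 29.9399 + 2.8346 + 4.5352 + 12.9104 + 0.4911 + 5.9082 + 1.3841 + 3.4288 = 92.06
df = (3−1)(3−1) = 4. Since 92.06 > 9.488, reject the null hypothesis of independence at α = 0.05.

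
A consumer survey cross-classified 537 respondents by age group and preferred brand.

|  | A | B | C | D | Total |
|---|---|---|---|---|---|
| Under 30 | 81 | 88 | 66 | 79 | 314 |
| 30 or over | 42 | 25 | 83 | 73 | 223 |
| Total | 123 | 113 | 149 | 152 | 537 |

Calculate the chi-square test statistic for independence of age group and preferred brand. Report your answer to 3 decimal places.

Grand total N = 537.
Expected counts (row total × column total / N):
  Under 30, A: 314×123/537 = 71.9218
  Under 30, B: 314×113/537 = 66.0745
  Under 30, C: 314×149/537 = 87.1248
  Under 30, D: 314×152/537 = 88.8790
  30 or over, A: 223×123/537 = 51.0782
  30 or over, B: 223×113/537 = 46.9255
  30 or over, C: 223×149/537 = 61.8752
  30 or over, D: 223×152/537 = 63.1210
Contributions (O − E)²/E:
  (81 − 71.9218)²/71.9218 = 1.1459
  (88 − 66.0745)²/66.0745 = 7.2755
  (66 − 87.1248)²/87.1248 = 5.1220
  (79 − 88.8790)²/88.8790 = 1.0981
  (42 − 51.0782)²/51.0782 = 1.6135
  (25 − 46.9255)²/46.9255 = 10.2445
  (83 − 61.8752)²/61.8752 = 7.2122
  (73 − 63.1210)²/63.1210 = 1.5462
χ² = 1.1459 + 7.2755 + 5.1220 + 1.0981 + 1.6135 + 10.2445 + 7.2122 + 1.5462 = 35.258

35.258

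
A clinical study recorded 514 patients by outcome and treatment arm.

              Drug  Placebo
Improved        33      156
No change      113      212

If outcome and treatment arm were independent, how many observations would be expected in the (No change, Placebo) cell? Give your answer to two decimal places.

Row total (No change) = 325; column total (Placebo) = 368; grand total N = 514.
Expected count = (row total × column total) / N = 325 × 368 / 514 = 232.68.

232.68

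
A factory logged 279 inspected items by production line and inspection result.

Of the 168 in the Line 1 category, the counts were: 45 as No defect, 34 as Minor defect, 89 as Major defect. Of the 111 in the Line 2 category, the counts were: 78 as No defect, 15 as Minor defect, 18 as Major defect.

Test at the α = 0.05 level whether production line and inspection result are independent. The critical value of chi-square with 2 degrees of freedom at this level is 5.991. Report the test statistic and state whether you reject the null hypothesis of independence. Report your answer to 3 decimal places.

53.939; reject H₀

Row totals: 168, 111. Column totals: 123, 49, 107. Grand total N = 279.
Expected counts (row total × column total / N):
  Line 1, No defect: 168×123/279 = 74.0645
  Line 1, Minor defect: 168×49/279 = 29.5054
  Line 1, Major defect: 168×107/279 = 64.4301
  Line 2, No defect: 111×123/279 = 48.9355
  Line 2, Minor defect: 111×49/279 = 19.4946
  Line 2, Major defect: 111×107/279 = 42.5699
Contributions (O − E)²/E:
  (45 − 74.0645)²/74.0645 = 11.4055
  (34 − 29.5054)²/29.5054 = 0.6847
  (89 − 64.4301)²/64.4301 = 9.3695
  (78 − 48.9355)²/48.9355 = 17.2624
  (15 − 19.4946)²/19.4946 = 1.0363
  (18 − 42.5699)²/42.5699 = 14.1809
χ² = 11.4055 + 0.6847 + 9.3695 + 17.2624 + 1.0363 + 14.1809 = 53.939
df = (2−1)(3−1) = 2. Since 53.939 > 5.991, reject the null hypothesis of independence at α = 0.05.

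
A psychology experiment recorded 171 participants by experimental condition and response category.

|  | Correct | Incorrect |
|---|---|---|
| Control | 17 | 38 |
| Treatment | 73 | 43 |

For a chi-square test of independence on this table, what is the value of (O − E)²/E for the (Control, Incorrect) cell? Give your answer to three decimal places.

Row total (Control) = 55; column total (Incorrect) = 81; N = 171.
Expected count E = 55 × 81 / 171 = 26.0526.
Contribution = (O − E)²/E = (38 − 26.0526)² / 26.0526 = 5.479.

5.479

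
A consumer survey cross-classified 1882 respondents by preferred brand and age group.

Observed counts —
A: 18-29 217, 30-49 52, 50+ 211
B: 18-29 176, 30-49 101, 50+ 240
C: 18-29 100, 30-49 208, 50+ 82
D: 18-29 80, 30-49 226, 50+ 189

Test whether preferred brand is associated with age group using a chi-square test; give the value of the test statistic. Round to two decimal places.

Row totals: 480, 517, 390, 495. Column totals: 573, 587, 722. Grand total N = 1882.
Expected counts (row total × column total / N):
  A, 18-29: 480×573/1882 = 146.14240
  A, 30-49: 480×587/1882 = 149.71307
  A, 50+: 480×722/1882 = 184.14453
  B, 18-29: 517×573/1882 = 157.40755
  B, 30-49: 517×587/1882 = 161.25345
  B, 50+: 517×722/1882 = 198.33900
  C, 18-29: 390×573/1882 = 118.74070
  C, 30-49: 390×587/1882 = 121.64187
  C, 50+: 390×722/1882 = 149.61743
  D, 18-29: 495×573/1882 = 150.70935
  D, 30-49: 495×587/1882 = 154.39160
  D, 50+: 495×722/1882 = 189.89904
Contributions (O − E)²/E:
  (217 − 146.14240)²/146.14240 = 34.3555
  (52 − 149.71307)²/149.71307 = 63.7743
  (211 − 184.14453)²/184.14453 = 3.9166
  (176 − 157.40755)²/157.40755 = 2.1961
  (101 − 161.25345)²/161.25345 = 22.5141
  (240 − 198.33900)²/198.33900 = 8.7509
  (100 − 118.74070)²/118.74070 = 2.9578
  (208 − 121.64187)²/121.64187 = 61.3089
  (82 − 149.61743)²/149.61743 = 30.5587
  (80 − 150.70935)²/150.70935 = 33.1752
  (226 − 154.39160)²/154.39160 = 33.2127
  (189 − 189.89904)²/189.89904 = 0.0043
χ² = 34.3555 + 63.7743 + 3.9166 + 2.1961 + 22.5141 + 8.7509 + 2.9578 + 61.3089 + 30.5587 + 33.1752 + 33.2127 + 0.0043 = 296.73

296.73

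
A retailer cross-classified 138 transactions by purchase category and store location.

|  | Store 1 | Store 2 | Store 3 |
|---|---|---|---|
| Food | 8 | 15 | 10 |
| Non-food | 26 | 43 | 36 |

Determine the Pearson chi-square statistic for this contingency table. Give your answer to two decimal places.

Row totals: 33, 105. Column totals: 34, 58, 46. Grand total N = 138.
Expected counts (row total × column total / N):
  Food, Store 1: 33×34/138 = 8.130
  Food, Store 2: 33×58/138 = 13.870
  Food, Store 3: 33×46/138 = 11.000
  Non-food, Store 1: 105×34/138 = 25.870
  Non-food, Store 2: 105×58/138 = 44.130
  Non-food, Store 3: 105×46/138 = 35.000
Contributions (O − E)²/E:
  (8 − 8.130)²/8.130 = 0.0021
  (15 − 13.870)²/13.870 = 0.0921
  (10 − 11.000)²/11.000 = 0.0909
  (26 − 25.870)²/25.870 = 0.0007
  (43 − 44.130)²/44.130 = 0.0289
  (36 − 35.000)²/35.000 = 0.0286
χ² = 0.0021 + 0.0921 + 0.0909 + 0.0007 + 0.0289 + 0.0286 = 0.24

0.24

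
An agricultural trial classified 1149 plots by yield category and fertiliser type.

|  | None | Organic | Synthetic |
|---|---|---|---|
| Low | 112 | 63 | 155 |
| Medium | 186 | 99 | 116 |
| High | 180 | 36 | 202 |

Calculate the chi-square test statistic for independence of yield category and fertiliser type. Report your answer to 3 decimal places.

Row totals: 330, 401, 418. Column totals: 478, 198, 473. Grand total N = 1149.
Expected counts (row total × column total / N):
  Low, None: 330×478/1149 = 137.28460
  Low, Organic: 330×198/1149 = 56.86684
  Low, Synthetic: 330×473/1149 = 135.84856
  Medium, None: 401×478/1149 = 166.82158
  Medium, Organic: 401×198/1149 = 69.10183
  Medium, Synthetic: 401×473/1149 = 165.07659
  High, None: 418×478/1149 = 173.89382
  High, Organic: 418×198/1149 = 72.03133
  High, Synthetic: 418×473/1149 = 172.07485
Contributions (O − E)²/E:
  (112 − 137.28460)²/137.28460 = 4.6568
  (63 − 56.86684)²/56.86684 = 0.6615
  (155 − 135.84856)²/135.84856 = 2.6999
  (186 − 166.82158)²/166.82158 = 2.2048
  (99 − 69.10183)²/69.10183 = 12.9360
  (116 − 165.07659)²/165.07659 = 14.5903
  (180 − 173.89382)²/173.89382 = 0.2144
  (36 − 72.03133)²/72.03133 = 18.0235
  (202 − 172.07485)²/172.07485 = 5.2042
χ² = 4.6568 + 0.6615 + 2.6999 + 2.2048 + 12.9360 + 14.5903 + 0.2144 + 18.0235 + 5.2042 = 61.191

61.191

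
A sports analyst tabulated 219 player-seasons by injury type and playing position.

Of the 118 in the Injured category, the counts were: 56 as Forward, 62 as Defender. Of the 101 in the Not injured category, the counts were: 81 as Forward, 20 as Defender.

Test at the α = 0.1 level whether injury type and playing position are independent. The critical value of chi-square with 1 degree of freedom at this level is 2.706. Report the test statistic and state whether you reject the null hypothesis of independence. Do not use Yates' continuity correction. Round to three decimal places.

Row totals: 118, 101. Column totals: 137, 82. Grand total N = 219.
Expected counts (row total × column total / N):
  Injured, Forward: 118×137/219 = 73.8174
  Injured, Defender: 118×82/219 = 44.1826
  Not injured, Forward: 101×137/219 = 63.1826
  Not injured, Defender: 101×82/219 = 37.8174
Contributions (O − E)²/E:
  (56 − 73.8174)²/73.8174 = 4.3006
  (62 − 44.1826)²/44.1826 = 7.1852
  (81 − 63.1826)²/63.1826 = 5.0245
  (20 − 37.8174)²/37.8174 = 8.3945
χ² = 4.3006 + 7.1852 + 5.0245 + 8.3945 = 24.905
df = (2−1)(2−1) = 1. Since 24.905 > 2.706, reject the null hypothesis of independence at α = 0.1.

24.905; reject H₀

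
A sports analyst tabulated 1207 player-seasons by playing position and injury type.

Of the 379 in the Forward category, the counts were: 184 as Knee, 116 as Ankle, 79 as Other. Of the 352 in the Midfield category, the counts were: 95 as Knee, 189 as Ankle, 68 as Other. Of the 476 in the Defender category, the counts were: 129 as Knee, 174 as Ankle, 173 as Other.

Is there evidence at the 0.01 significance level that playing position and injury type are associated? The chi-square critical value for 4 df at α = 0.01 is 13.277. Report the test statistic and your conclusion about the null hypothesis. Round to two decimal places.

Row totals: 379, 352, 476. Column totals: 408, 479, 320. Grand total N = 1207.
Expected counts (row total × column total / N):
  Forward, Knee: 379×408/1207 = 128.113
  Forward, Ankle: 379×479/1207 = 150.407
  Forward, Other: 379×320/1207 = 100.481
  Midfield, Knee: 352×408/1207 = 118.986
  Midfield, Ankle: 352×479/1207 = 139.692
  Midfield, Other: 352×320/1207 = 93.322
  Defender, Knee: 476×408/1207 = 160.901
  Defender, Ankle: 476×479/1207 = 188.901
  Defender, Other: 476×320/1207 = 126.197
Contributions (O − E)²/E:
  (184 − 128.113)²/128.113 = 24.3797
  (116 − 150.407)²/150.407 = 7.8709
  (79 − 100.481)²/100.481 = 4.5922
  (95 − 118.986)²/118.986 = 4.8353
  (189 − 139.692)²/139.692 = 17.4046
  (68 − 93.322)²/93.322 = 6.8709
  (129 − 160.901)²/160.901 = 6.3248
  (174 − 188.901)²/188.901 = 1.1754
  (173 − 126.197)²/126.197 = 17.3579
χ² = 24.3797 + 7.8709 + 4.5922 + 4.8353 + 17.4046 + 6.8709 + 6.3248 + 1.1754 + 17.3579 = 90.81
df = (3−1)(3−1) = 4. Since 90.81 > 13.277, reject the null hypothesis of independence at α = 0.01.

90.81; reject H₀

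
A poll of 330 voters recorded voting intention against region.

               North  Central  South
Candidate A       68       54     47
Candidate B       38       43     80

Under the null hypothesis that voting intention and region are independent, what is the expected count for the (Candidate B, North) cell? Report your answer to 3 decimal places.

Row total (Candidate B) = 161; column total (North) = 106; grand total N = 330.
Expected count = (row total × column total) / N = 161 × 106 / 330 = 51.715.

51.715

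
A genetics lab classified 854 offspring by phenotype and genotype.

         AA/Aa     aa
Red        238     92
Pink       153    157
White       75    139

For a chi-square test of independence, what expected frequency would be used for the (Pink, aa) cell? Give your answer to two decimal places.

140.84

Row total (Pink) = 310; column total (aa) = 388; grand total N = 854.
Expected count = (row total × column total) / N = 310 × 388 / 854 = 140.84.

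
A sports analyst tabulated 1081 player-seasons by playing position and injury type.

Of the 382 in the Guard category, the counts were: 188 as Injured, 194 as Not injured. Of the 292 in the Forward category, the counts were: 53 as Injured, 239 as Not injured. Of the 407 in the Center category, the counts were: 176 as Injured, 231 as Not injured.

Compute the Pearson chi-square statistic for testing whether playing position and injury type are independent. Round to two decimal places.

Row totals: 382, 292, 407. Column totals: 417, 664. Grand total N = 1081.
Expected counts (row total × column total / N):
  Guard, Injured: 382×417/1081 = 147.358
  Guard, Not injured: 382×664/1081 = 234.642
  Forward, Injured: 292×417/1081 = 112.640
  Forward, Not injured: 292×664/1081 = 179.360
  Center, Injured: 407×417/1081 = 157.002
  Center, Not injured: 407×664/1081 = 249.998
Contributions (O − E)²/E:
  (188 − 147.358)²/147.358 = 11.2092
  (194 − 234.642)²/234.642 = 7.0395
  (53 − 112.640)²/112.640 = 31.5779
  (239 − 179.360)²/179.360 = 19.8312
  (176 − 157.002)²/157.002 = 2.2988
  (231 − 249.998)²/249.998 = 1.4437
χ² = 11.2092 + 7.0395 + 31.5779 + 19.8312 + 2.2988 + 1.4437 = 73.40

73.40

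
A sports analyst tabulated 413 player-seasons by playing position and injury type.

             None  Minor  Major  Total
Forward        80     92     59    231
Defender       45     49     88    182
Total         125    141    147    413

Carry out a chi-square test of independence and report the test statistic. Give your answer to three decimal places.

23.147

Grand total N = 413.
Expected counts (row total × column total / N):
  Forward, None: 231×125/413 = 69.9153
  Forward, Minor: 231×141/413 = 78.8644
  Forward, Major: 231×147/413 = 82.2203
  Defender, None: 182×125/413 = 55.0847
  Defender, Minor: 182×141/413 = 62.1356
  Defender, Major: 182×147/413 = 64.7797
Contributions (O − E)²/E:
  (80 − 69.9153)²/69.9153 = 1.4546
  (92 − 78.8644)²/78.8644 = 2.1879
  (59 − 82.2203)²/82.2203 = 6.5578
  (45 − 55.0847)²/55.0847 = 1.8463
  (49 − 62.1356)²/62.1356 = 2.7769
  (88 − 64.7797)²/64.7797 = 8.3233
χ² = 1.4546 + 2.1879 + 6.5578 + 1.8463 + 2.7769 + 8.3233 = 23.147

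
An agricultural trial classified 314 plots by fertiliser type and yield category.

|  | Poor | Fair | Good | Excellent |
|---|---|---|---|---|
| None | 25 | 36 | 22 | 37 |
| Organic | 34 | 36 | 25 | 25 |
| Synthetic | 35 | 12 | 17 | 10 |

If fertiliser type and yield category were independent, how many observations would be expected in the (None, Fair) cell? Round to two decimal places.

Row total (None) = 120; column total (Fair) = 84; grand total N = 314.
Expected count = (row total × column total) / N = 120 × 84 / 314 = 32.10.

32.10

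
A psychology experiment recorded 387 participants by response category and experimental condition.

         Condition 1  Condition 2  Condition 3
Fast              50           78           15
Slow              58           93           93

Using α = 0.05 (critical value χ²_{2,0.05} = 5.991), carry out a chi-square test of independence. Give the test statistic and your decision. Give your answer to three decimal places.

Row totals: 143, 244. Column totals: 108, 171, 108. Grand total N = 387.
Expected counts (row total × column total / N):
  Fast, Condition 1: 143×108/387 = 39.9070
  Fast, Condition 2: 143×171/387 = 63.1860
  Fast, Condition 3: 143×108/387 = 39.9070
  Slow, Condition 1: 244×108/387 = 68.0930
  Slow, Condition 2: 244×171/387 = 107.8140
  Slow, Condition 3: 244×108/387 = 68.0930
Contributions (O − E)²/E:
  (50 − 39.9070)²/39.9070 = 2.5527
  (78 − 63.1860)²/63.1860 = 3.4732
  (15 − 39.9070)²/39.9070 = 15.5451
  (58 − 68.0930)²/68.0930 = 1.4960
  (93 − 107.8140)²/107.8140 = 2.0355
  (93 − 68.0930)²/68.0930 = 9.1105
χ² = 2.5527 + 3.4732 + 15.5451 + 1.4960 + 2.0355 + 9.1105 = 34.213
df = (2−1)(3−1) = 2. Since 34.213 > 5.991, reject the null hypothesis of independence at α = 0.05.

34.213; reject H₀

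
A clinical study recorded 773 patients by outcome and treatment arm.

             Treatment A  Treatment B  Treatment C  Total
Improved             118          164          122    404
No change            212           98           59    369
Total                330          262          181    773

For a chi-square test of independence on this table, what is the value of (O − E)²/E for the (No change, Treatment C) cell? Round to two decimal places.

8.69

Row total (No change) = 369; column total (Treatment C) = 181; N = 773.
Expected count E = 369 × 181 / 773 = 86.402.
Contribution = (O − E)²/E = (59 − 86.402)² / 86.402 = 8.69.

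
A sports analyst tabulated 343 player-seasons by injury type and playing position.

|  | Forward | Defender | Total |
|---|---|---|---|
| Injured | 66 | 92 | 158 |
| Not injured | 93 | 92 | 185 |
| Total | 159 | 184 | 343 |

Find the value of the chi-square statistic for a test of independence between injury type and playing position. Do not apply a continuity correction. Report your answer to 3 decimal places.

Grand total N = 343.
Expected counts (row total × column total / N):
  Injured, Forward: 158×159/343 = 73.2420
  Injured, Defender: 158×184/343 = 84.7580
  Not injured, Forward: 185×159/343 = 85.7580
  Not injured, Defender: 185×184/343 = 99.2420
Contributions (O − E)²/E:
  (66 − 73.2420)²/73.2420 = 0.7161
  (92 − 84.7580)²/84.7580 = 0.6188
  (93 − 85.7580)²/85.7580 = 0.6116
  (92 − 99.2420)²/99.2420 = 0.5285
χ² = 0.7161 + 0.6188 + 0.6116 + 0.5285 = 2.475

2.475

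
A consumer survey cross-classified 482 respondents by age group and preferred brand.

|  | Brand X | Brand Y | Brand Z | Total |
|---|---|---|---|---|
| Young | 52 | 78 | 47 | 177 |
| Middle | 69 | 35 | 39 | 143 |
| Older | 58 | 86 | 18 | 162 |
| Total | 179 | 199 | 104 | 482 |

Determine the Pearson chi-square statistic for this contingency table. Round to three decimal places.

Grand total N = 482.
Expected counts (row total × column total / N):
  Young, Brand X: 177×179/482 = 65.7324
  Young, Brand Y: 177×199/482 = 73.0768
  Young, Brand Z: 177×104/482 = 38.1909
  Middle, Brand X: 143×179/482 = 53.1058
  Middle, Brand Y: 143×199/482 = 59.0394
  Middle, Brand Z: 143×104/482 = 30.8548
  Older, Brand X: 162×179/482 = 60.1618
  Older, Brand Y: 162×199/482 = 66.8838
  Older, Brand Z: 162×104/482 = 34.9544
Contributions (O − E)²/E:
  (52 − 65.7324)²/65.7324 = 2.8689
  (78 − 73.0768)²/73.0768 = 0.3317
  (47 − 38.1909)²/38.1909 = 2.0319
  (69 − 53.1058)²/53.1058 = 4.7570
  (35 − 59.0394)²/59.0394 = 9.7883
  (39 − 30.8548)²/30.8548 = 2.1502
  (58 − 60.1618)²/60.1618 = 0.0777
  (86 − 66.8838)²/66.8838 = 5.4636
  (18 − 34.9544)²/34.9544 = 8.2236
χ² = 2.8689 + 0.3317 + 2.0319 + 4.7570 + 9.7883 + 2.1502 + 0.0777 + 5.4636 + 8.2236 = 35.693

35.693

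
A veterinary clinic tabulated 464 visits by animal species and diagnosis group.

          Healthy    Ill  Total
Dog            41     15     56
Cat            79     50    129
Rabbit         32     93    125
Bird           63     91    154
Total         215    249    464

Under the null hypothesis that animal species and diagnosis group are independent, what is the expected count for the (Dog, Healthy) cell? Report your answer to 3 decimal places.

25.948

Row total (Dog) = 56; column total (Healthy) = 215; grand total N = 464.
Expected count = (row total × column total) / N = 56 × 215 / 464 = 25.948.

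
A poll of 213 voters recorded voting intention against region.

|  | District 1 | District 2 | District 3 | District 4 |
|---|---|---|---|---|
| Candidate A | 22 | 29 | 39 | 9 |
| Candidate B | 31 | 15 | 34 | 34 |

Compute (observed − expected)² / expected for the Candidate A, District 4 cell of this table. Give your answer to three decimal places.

Row total (Candidate A) = 99; column total (District 4) = 43; N = 213.
Expected count E = 99 × 43 / 213 = 19.9859.
Contribution = (O − E)²/E = (9 − 19.9859)² / 19.9859 = 6.039.

6.039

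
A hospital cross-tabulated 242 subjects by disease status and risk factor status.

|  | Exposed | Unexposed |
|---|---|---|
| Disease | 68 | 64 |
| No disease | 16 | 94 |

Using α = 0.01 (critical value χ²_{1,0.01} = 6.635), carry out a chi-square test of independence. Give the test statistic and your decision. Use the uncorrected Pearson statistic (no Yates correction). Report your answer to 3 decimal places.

36.186; reject H₀

Row totals: 132, 110. Column totals: 84, 158. Grand total N = 242.
Expected counts (row total × column total / N):
  Disease, Exposed: 132×84/242 = 45.8182
  Disease, Unexposed: 132×158/242 = 86.1818
  No disease, Exposed: 110×84/242 = 38.1818
  No disease, Unexposed: 110×158/242 = 71.8182
Contributions (O − E)²/E:
  (68 − 45.8182)²/45.8182 = 10.7388
  (64 − 86.1818)²/86.1818 = 5.7092
  (16 − 38.1818)²/38.1818 = 12.8866
  (94 − 71.8182)²/71.8182 = 6.8511
χ² = 10.7388 + 5.7092 + 12.8866 + 6.8511 = 36.186
df = (2−1)(2−1) = 1. Since 36.186 > 6.635, reject the null hypothesis of independence at α = 0.01.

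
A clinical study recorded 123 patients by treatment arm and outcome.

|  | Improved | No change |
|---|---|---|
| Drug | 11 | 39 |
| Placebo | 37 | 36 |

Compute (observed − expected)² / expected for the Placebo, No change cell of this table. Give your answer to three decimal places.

1.628

Row total (Placebo) = 73; column total (No change) = 75; N = 123.
Expected count E = 73 × 75 / 123 = 44.5122.
Contribution = (O − E)²/E = (36 − 44.5122)² / 44.5122 = 1.628.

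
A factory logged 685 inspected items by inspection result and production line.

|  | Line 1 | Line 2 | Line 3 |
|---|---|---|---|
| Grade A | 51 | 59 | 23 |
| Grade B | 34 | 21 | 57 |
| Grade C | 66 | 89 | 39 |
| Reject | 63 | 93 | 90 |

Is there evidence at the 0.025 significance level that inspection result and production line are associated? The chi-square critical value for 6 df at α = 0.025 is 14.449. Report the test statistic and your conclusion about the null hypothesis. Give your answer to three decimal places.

53.277; reject H₀

Row totals: 133, 112, 194, 246. Column totals: 214, 262, 209. Grand total N = 685.
Expected counts (row total × column total / N):
  Grade A, Line 1: 133×214/685 = 41.5504
  Grade A, Line 2: 133×262/685 = 50.8701
  Grade A, Line 3: 133×209/685 = 40.5796
  Grade B, Line 1: 112×214/685 = 34.9898
  Grade B, Line 2: 112×262/685 = 42.8380
  Grade B, Line 3: 112×209/685 = 34.1723
  Grade C, Line 1: 194×214/685 = 60.6073
  Grade C, Line 2: 194×262/685 = 74.2015
  Grade C, Line 3: 194×209/685 = 59.1912
  Reject, Line 1: 246×214/685 = 76.8526
  Reject, Line 2: 246×262/685 = 94.0905
  Reject, Line 3: 246×209/685 = 75.0569
Contributions (O − E)²/E:
  (51 − 41.5504)²/41.5504 = 2.1491
  (59 − 50.8701)²/50.8701 = 1.2993
  (23 − 40.5796)²/40.5796 = 7.6157
  (34 − 34.9898)²/34.9898 = 0.0280
  (21 − 42.8380)²/42.8380 = 11.1326
  (57 − 34.1723)²/34.1723 = 15.2493
  (66 − 60.6073)²/60.6073 = 0.4798
  (89 − 74.2015)²/74.2015 = 2.9514
  (39 − 59.1912)²/59.1912 = 6.8876
  (63 − 76.8526)²/76.8526 = 2.4969
  (93 − 94.0905)²/94.0905 = 0.0126
  (90 − 75.0569)²/75.0569 = 2.9750
χ² = 2.1491 + 1.2993 + 7.6157 + 0.0280 + 11.1326 + 15.2493 + 0.4798 + 2.9514 + 6.8876 + 2.4969 + 0.0126 + 2.9750 = 53.277
df = (4−1)(3−1) = 6. Since 53.277 > 14.449, reject the null hypothesis of independence at α = 0.025.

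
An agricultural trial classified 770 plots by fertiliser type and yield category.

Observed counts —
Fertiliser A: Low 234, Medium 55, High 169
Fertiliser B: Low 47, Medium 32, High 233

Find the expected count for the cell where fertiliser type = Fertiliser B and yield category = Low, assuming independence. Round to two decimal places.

Row total (Fertiliser B) = 312; column total (Low) = 281; grand total N = 770.
Expected count = (row total × column total) / N = 312 × 281 / 770 = 113.86.

113.86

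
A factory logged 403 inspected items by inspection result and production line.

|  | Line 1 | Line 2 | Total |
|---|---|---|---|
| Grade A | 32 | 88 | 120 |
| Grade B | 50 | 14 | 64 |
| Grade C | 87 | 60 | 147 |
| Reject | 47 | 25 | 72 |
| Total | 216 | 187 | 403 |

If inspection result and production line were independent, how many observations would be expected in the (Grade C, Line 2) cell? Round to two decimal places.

68.21

Row total (Grade C) = 147; column total (Line 2) = 187; grand total N = 403.
Expected count = (row total × column total) / N = 147 × 187 / 403 = 68.21.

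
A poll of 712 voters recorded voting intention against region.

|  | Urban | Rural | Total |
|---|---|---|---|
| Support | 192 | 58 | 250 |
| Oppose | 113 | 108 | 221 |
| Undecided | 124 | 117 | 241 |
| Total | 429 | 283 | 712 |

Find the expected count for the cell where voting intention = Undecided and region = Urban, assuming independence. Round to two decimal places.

Row total (Undecided) = 241; column total (Urban) = 429; grand total N = 712.
Expected count = (row total × column total) / N = 241 × 429 / 712 = 145.21.

145.21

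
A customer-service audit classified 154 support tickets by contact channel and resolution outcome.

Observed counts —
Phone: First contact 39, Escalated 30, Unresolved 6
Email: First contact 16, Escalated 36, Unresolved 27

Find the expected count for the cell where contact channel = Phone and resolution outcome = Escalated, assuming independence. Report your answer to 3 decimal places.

32.143

Row total (Phone) = 75; column total (Escalated) = 66; grand total N = 154.
Expected count = (row total × column total) / N = 75 × 66 / 154 = 32.143.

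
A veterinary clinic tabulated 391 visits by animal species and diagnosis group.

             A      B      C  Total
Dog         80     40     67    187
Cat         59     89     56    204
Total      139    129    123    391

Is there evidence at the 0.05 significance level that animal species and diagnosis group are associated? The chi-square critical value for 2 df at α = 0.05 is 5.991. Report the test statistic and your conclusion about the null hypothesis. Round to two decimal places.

22.07; reject H₀

Grand total N = 391.
Expected counts (row total × column total / N):
  Dog, A: 187×139/391 = 66.478
  Dog, B: 187×129/391 = 61.696
  Dog, C: 187×123/391 = 58.826
  Cat, A: 204×139/391 = 72.522
  Cat, B: 204×129/391 = 67.304
  Cat, C: 204×123/391 = 64.174
Contributions (O − E)²/E:
  (80 − 66.478)²/66.478 = 2.7505
  (40 − 61.696)²/61.696 = 7.6296
  (67 − 58.826)²/58.826 = 1.1358
  (59 − 72.522)²/72.522 = 2.5212
  (89 − 67.304)²/67.304 = 6.9939
  (56 − 64.174)²/64.174 = 1.0411
χ² = 2.7505 + 7.6296 + 1.1358 + 2.5212 + 6.9939 + 1.0411 = 22.07
df = (2−1)(3−1) = 2. Since 22.07 > 5.991, reject the null hypothesis of independence at α = 0.05.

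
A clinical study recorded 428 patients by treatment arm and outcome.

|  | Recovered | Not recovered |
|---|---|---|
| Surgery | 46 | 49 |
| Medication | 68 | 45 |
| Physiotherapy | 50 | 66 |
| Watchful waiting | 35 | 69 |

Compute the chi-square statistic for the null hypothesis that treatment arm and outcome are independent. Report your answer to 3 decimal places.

Row totals: 95, 113, 116, 104. Column totals: 199, 229. Grand total N = 428.
Expected counts (row total × column total / N):
  Surgery, Recovered: 95×199/428 = 44.1706
  Surgery, Not recovered: 95×229/428 = 50.8294
  Medication, Recovered: 113×199/428 = 52.5397
  Medication, Not recovered: 113×229/428 = 60.4603
  Physiotherapy, Recovered: 116×199/428 = 53.9346
  Physiotherapy, Not recovered: 116×229/428 = 62.0654
  Watchful waiting, Recovered: 104×199/428 = 48.3551
  Watchful waiting, Not recovered: 104×229/428 = 55.6449
Contributions (O − E)²/E:
  (46 − 44.1706)²/44.1706 = 0.0758
  (49 − 50.8294)²/50.8294 = 0.0658
  (68 − 52.5397)²/52.5397 = 4.5493
  (45 − 60.4603)²/60.4603 = 3.9534
  (50 − 53.9346)²/53.9346 = 0.2870
  (66 − 62.0654)²/62.0654 = 0.2494
  (35 − 48.3551)²/48.3551 = 3.6885
  (69 − 55.6449)²/55.6449 = 3.2053
χ² = 0.0758 + 0.0658 + 4.5493 + 3.9534 + 0.2870 + 0.2494 + 3.6885 + 3.2053 = 16.075

16.075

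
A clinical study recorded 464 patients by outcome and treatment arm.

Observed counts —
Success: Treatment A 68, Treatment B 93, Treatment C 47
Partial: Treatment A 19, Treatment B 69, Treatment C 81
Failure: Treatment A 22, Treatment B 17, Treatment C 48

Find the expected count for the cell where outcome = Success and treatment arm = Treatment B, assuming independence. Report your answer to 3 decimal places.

80.241

Row total (Success) = 208; column total (Treatment B) = 179; grand total N = 464.
Expected count = (row total × column total) / N = 208 × 179 / 464 = 80.241.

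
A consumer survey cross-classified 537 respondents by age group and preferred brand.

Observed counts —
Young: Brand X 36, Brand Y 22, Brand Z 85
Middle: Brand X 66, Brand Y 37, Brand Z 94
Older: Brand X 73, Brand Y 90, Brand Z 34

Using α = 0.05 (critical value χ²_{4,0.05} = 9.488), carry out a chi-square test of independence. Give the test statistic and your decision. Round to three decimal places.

Row totals: 143, 197, 197. Column totals: 175, 149, 213. Grand total N = 537.
Expected counts (row total × column total / N):
  Young, Brand X: 143×175/537 = 46.6015
  Young, Brand Y: 143×149/537 = 39.6778
  Young, Brand Z: 143×213/537 = 56.7207
  Middle, Brand X: 197×175/537 = 64.1993
  Middle, Brand Y: 197×149/537 = 54.6611
  Middle, Brand Z: 197×213/537 = 78.1397
  Older, Brand X: 197×175/537 = 64.1993
  Older, Brand Y: 197×149/537 = 54.6611
  Older, Brand Z: 197×213/537 = 78.1397
Contributions (O − E)²/E:
  (36 − 46.6015)²/46.6015 = 2.4118
  (22 − 39.6778)²/39.6778 = 7.8761
  (85 − 56.7207)²/56.7207 = 14.0992
  (66 − 64.1993)²/64.1993 = 0.0505
  (37 − 54.6611)²/54.6611 = 5.7063
  (94 − 78.1397)²/78.1397 = 3.2192
  (73 − 64.1993)²/64.1993 = 1.2064
  (90 − 54.6611)²/54.6611 = 22.8469
  (34 − 78.1397)²/78.1397 = 24.9337
χ² = 2.4118 + 7.8761 + 14.0992 + 0.0505 + 5.7063 + 3.2192 + 1.2064 + 22.8469 + 24.9337 = 82.350
df = (3−1)(3−1) = 4. Since 82.350 > 9.488, reject the null hypothesis of independence at α = 0.05.

82.350; reject H₀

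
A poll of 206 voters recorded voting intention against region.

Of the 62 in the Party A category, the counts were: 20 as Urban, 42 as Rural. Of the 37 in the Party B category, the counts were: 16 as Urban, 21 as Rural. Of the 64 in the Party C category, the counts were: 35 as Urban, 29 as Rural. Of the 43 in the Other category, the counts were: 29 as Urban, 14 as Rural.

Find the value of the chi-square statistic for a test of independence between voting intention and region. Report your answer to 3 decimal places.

Row totals: 62, 37, 64, 43. Column totals: 100, 106. Grand total N = 206.
Expected counts (row total × column total / N):
  Party A, Urban: 62×100/206 = 30.0971
  Party A, Rural: 62×106/206 = 31.9029
  Party B, Urban: 37×100/206 = 17.9612
  Party B, Rural: 37×106/206 = 19.0388
  Party C, Urban: 64×100/206 = 31.0680
  Party C, Rural: 64×106/206 = 32.9320
  Other, Urban: 43×100/206 = 20.8738
  Other, Rural: 43×106/206 = 22.1262
Contributions (O − E)²/E:
  (20 − 30.0971)²/30.0971 = 3.3874
  (42 − 31.9029)²/31.9029 = 3.1957
  (16 − 17.9612)²/17.9612 = 0.2141
  (21 − 19.0388)²/19.0388 = 0.2020
  (35 − 31.0680)²/31.0680 = 0.4976
  (29 − 32.9320)²/32.9320 = 0.4695
  (29 − 20.8738)²/20.8738 = 3.1635
  (14 − 22.1262)²/22.1262 = 2.9845
χ² = 3.3874 + 3.1957 + 0.2141 + 0.2020 + 0.4976 + 0.4695 + 3.1635 + 2.9845 = 14.114

14.114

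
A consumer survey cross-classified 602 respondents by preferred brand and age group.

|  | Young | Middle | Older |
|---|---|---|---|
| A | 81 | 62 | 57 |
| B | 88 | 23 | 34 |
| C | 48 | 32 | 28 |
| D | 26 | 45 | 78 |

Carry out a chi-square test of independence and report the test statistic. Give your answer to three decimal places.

Row totals: 200, 145, 108, 149. Column totals: 243, 162, 197. Grand total N = 602.
Expected counts (row total × column total / N):
  A, Young: 200×243/602 = 80.7309
  A, Middle: 200×162/602 = 53.8206
  A, Older: 200×197/602 = 65.4485
  B, Young: 145×243/602 = 58.5299
  B, Middle: 145×162/602 = 39.0199
  B, Older: 145×197/602 = 47.4502
  C, Young: 108×243/602 = 43.5947
  C, Middle: 108×162/602 = 29.0631
  C, Older: 108×197/602 = 35.3422
  D, Young: 149×243/602 = 60.1445
  D, Middle: 149×162/602 = 40.0963
  D, Older: 149×197/602 = 48.7591
Contributions (O − E)²/E:
  (81 − 80.7309)²/80.7309 = 0.0009
  (62 − 53.8206)²/53.8206 = 1.2431
  (57 − 65.4485)²/65.4485 = 1.0906
  (88 − 58.5299)²/58.5299 = 14.8383
  (23 − 39.0199)²/39.0199 = 6.5771
  (34 − 47.4502)²/47.4502 = 3.8126
  (48 − 43.5947)²/43.5947 = 0.4452
  (32 − 29.0631)²/29.0631 = 0.2968
  (28 − 35.3422)²/35.3422 = 1.5253
  (26 − 60.1445)²/60.1445 = 19.3841
  (45 − 40.0963)²/40.0963 = 0.5997
  (78 − 48.7591)²/48.7591 = 17.5358
χ² = 0.0009 + 1.2431 + 1.0906 + 14.8383 + 6.5771 + 3.8126 + 0.4452 + 0.2968 + 1.5253 + 19.3841 + 0.5997 + 17.5358 = 67.349

67.349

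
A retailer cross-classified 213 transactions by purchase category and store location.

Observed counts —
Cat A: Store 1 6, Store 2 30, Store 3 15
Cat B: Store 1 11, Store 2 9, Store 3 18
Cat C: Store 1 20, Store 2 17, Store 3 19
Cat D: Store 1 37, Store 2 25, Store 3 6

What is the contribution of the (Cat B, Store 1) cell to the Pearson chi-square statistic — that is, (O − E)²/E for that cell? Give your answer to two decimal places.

0.37

Row total (Cat B) = 38; column total (Store 1) = 74; N = 213.
Expected count E = 38 × 74 / 213 = 13.202.
Contribution = (O − E)²/E = (11 − 13.202)² / 13.202 = 0.37.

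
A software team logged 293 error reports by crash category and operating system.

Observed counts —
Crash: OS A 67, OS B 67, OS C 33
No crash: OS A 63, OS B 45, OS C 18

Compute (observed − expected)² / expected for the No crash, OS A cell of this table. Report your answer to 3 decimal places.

0.901

Row total (No crash) = 126; column total (OS A) = 130; N = 293.
Expected count E = 126 × 130 / 293 = 55.9044.
Contribution = (O − E)²/E = (63 − 55.9044)² / 55.9044 = 0.901.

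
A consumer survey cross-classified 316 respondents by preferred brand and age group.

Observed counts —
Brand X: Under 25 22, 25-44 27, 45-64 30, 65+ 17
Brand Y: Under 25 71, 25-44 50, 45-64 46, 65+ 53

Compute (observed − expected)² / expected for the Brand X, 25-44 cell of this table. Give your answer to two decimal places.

Row total (Brand X) = 96; column total (25-44) = 77; N = 316.
Expected count E = 96 × 77 / 316 = 23.392.
Contribution = (O − E)²/E = (27 − 23.392)² / 23.392 = 0.56.

0.56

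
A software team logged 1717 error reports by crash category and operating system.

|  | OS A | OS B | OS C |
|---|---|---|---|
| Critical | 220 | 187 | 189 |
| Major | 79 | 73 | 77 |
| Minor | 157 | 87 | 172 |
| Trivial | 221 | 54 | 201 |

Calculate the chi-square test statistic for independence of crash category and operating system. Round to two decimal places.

73.35

Row totals: 596, 229, 416, 476. Column totals: 677, 401, 639. Grand total N = 1717.
Expected counts (row total × column total / N):
  Critical, OS A: 596×677/1717 = 234.998
  Critical, OS B: 596×401/1717 = 139.194
  Critical, OS C: 596×639/1717 = 221.808
  Major, OS A: 229×677/1717 = 90.293
  Major, OS B: 229×401/1717 = 53.482
  Major, OS C: 229×639/1717 = 85.225
  Minor, OS A: 416×677/1717 = 164.026
  Minor, OS B: 416×401/1717 = 97.156
  Minor, OS C: 416×639/1717 = 154.819
  Trivial, OS A: 476×677/1717 = 187.683
  Trivial, OS B: 476×401/1717 = 111.168
  Trivial, OS C: 476×639/1717 = 177.149
Contributions (O − E)²/E:
  (220 − 234.998)²/234.998 = 0.9572
  (187 − 139.194)²/139.194 = 16.4189
  (189 − 221.808)²/221.808 = 4.8527
  (79 − 90.293)²/90.293 = 1.4124
  (73 − 53.482)²/53.482 = 7.1230
  (77 − 85.225)²/85.225 = 0.7938
  (157 − 164.026)²/164.026 = 0.3010
  (87 − 97.156)²/97.156 = 1.0616
  (172 − 154.819)²/154.819 = 1.9067
  (221 − 187.683)²/187.683 = 5.9143
  (54 − 111.168)²/111.168 = 29.3986
  (201 − 177.149)²/177.149 = 3.2113
χ² = 0.9572 + 16.4189 + 4.8527 + 1.4124 + 7.1230 + 0.7938 + 0.3010 + 1.0616 + 1.9067 + 5.9143 + 29.3986 + 3.2113 = 73.35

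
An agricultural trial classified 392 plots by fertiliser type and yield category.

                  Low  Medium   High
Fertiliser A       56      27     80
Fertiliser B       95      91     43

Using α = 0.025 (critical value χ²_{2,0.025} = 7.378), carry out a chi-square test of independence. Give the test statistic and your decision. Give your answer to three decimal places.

Row totals: 163, 229. Column totals: 151, 118, 123. Grand total N = 392.
Expected counts (row total × column total / N):
  Fertiliser A, Low: 163×151/392 = 62.7883
  Fertiliser A, Medium: 163×118/392 = 49.0663
  Fertiliser A, High: 163×123/392 = 51.1454
  Fertiliser B, Low: 229×151/392 = 88.2117
  Fertiliser B, Medium: 229×118/392 = 68.9337
  Fertiliser B, High: 229×123/392 = 71.8546
Contributions (O − E)²/E:
  (56 − 62.7883)²/62.7883 = 0.7339
  (27 − 49.0663)²/49.0663 = 9.9237
  (80 − 51.1454)²/51.1454 = 16.2788
  (95 − 88.2117)²/88.2117 = 0.5224
  (91 − 68.9337)²/68.9337 = 7.0636
  (43 − 71.8546)²/71.8546 = 11.5871
χ² = 0.7339 + 9.9237 + 16.2788 + 0.5224 + 7.0636 + 11.5871 = 46.110
df = (2−1)(3−1) = 2. Since 46.110 > 7.378, reject the null hypothesis of independence at α = 0.025.

46.110; reject H₀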